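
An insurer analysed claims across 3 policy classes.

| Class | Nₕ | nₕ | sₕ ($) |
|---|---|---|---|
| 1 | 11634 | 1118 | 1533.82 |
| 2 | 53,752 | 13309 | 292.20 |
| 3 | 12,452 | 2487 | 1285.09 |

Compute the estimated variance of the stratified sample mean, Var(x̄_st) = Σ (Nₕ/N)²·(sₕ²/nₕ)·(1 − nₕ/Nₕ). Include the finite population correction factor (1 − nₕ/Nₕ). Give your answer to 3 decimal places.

N = 77838. Term for each stratum: Wₕ²sₕ²/nₕ·(1−nₕ/Nₕ).
Var(x̄_st) = 42.491620 + 2.301811 + 13.599545 = 58.392976 → 58.393.

58.393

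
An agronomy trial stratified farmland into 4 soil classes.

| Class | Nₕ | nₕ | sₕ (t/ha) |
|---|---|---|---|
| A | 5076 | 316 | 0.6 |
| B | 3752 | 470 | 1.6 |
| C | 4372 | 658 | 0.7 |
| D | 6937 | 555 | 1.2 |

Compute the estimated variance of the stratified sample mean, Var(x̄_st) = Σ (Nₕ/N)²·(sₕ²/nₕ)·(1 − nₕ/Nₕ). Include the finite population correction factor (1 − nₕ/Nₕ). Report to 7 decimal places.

N = 20137; Wₕ = Nₕ/N.
class A: (5076/20137)²·0.6²/316·(1 − 316/5076) = 0.0000678820
class B: (3752/20137)²·1.6²/470·(1 − 470/3752) = 0.0001654070
class C: (4372/20137)²·0.7²/658·(1 − 658/4372) = 0.0000298197
class D: (6937/20137)²·1.2²/555·(1 − 555/6937) = 0.0002832751
Sum = 0.0005463838 → 0.0005464.

0.0005464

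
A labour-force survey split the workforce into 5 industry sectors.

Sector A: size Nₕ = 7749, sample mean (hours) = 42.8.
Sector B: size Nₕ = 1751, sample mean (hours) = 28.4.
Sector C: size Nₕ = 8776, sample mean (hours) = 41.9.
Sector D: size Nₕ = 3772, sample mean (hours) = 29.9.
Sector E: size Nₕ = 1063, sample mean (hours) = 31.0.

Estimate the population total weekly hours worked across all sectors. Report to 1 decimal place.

894835.8

Estimate total by summing Nₕ·x̄ₕ over strata.
7749·42.8 + 1751·28.4 + 8776·41.9 + 3772·29.9 + 1063·31.0 = 331657.2 + 49728.4 + 367714.4 + 112782.8 + 32953 = 894835.8.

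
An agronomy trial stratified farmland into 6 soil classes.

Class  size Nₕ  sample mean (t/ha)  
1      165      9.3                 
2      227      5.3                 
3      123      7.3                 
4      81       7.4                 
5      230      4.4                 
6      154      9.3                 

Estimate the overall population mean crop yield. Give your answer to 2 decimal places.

6.82

N = 165 + 227 + 123 + 81 + 230 + 154 = 980.
The stratified mean weights each stratum mean by its population share Nₕ/N.
Σ Nₕx̄ₕ = 165·9.3 + 227·5.3 + 123·7.3 + 81·7.4 + 230·4.4 + 154·9.3 = 1534.5 + 1203.1 + 897.9 + 599.4 + 1012 + 1432.2 = 6679.1.
Divide by N: 6679.1 / 980 = 6.8154... → 6.82.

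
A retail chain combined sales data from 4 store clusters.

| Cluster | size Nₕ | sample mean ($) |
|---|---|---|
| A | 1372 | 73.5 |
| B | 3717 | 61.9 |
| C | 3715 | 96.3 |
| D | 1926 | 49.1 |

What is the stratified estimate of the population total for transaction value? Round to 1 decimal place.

783245.4

A: 1372·73.5 = 100842
B: 3717·61.9 = 230082.3
C: 3715·96.3 = 357754.5
D: 1926·49.1 = 94566.6
τ̂ = Σ Nₕx̄ₕ = 783245.4.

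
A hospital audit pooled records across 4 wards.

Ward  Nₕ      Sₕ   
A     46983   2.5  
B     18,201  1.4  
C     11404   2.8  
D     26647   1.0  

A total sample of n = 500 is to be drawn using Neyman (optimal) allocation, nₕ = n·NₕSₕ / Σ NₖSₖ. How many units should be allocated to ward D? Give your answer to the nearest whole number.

Σ NₕSₕ = 46983·2.5 + 18201·1.4 + 11404·2.8 + 26647·1.0 = 201517.1.
Share for D: 26647/201517.1 = 0.13223.
n_D = 500 × 0.13223 = 66.116... → 66.

66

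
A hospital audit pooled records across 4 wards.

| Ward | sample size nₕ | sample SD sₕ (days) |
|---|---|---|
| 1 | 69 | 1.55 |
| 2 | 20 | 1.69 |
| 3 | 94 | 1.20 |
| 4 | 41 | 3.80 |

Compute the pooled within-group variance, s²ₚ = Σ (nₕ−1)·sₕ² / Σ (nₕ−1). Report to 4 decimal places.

4.2234

Degrees of freedom: 68 + 19 + 93 + 40 = 220.
Σ(nₕ−1)sₕ² = 68·2.4025 + 19·2.8561 + 93·1.44 + 40·14.44 = 929.1559.
s²ₚ = 929.1559 / 220 = 4.223436... → 4.2234.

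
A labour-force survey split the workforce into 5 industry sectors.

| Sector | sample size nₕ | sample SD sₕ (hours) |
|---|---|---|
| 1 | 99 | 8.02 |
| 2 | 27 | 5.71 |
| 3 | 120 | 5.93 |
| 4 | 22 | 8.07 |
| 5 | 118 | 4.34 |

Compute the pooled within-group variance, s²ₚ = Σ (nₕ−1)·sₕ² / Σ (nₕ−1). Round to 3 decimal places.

39.126

1: (99−1)·8.02² = 98·64.3204 = 6303.3992
2: (27−1)·5.71² = 26·32.6041 = 847.7066
3: (120−1)·5.93² = 119·35.1649 = 4184.6231
4: (22−1)·8.07² = 21·65.1249 = 1367.6229
5: (118−1)·4.34² = 117·18.8356 = 2203.7652
Numerator = 14907.117; denominator = Σ(nₕ−1) = 381.
s²ₚ = 14907.117/381 = 39.12629... → 39.126.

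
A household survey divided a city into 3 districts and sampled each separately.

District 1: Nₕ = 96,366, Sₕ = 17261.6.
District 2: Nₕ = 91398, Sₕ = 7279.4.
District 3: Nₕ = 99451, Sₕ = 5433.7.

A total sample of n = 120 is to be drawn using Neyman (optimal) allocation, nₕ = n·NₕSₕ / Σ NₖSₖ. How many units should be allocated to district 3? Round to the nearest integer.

23

1: NₕSₕ = 96366·17261.6 = 1663431345.6
2: NₕSₕ = 91398·7279.4 = 665322601.2
3: NₕSₕ = 99451·5433.7 = 540386898.7
Σ NₕSₕ = 2869140845.5.
n_3 = 120·540386898.7/2869140845.5 = 22.601... → 23.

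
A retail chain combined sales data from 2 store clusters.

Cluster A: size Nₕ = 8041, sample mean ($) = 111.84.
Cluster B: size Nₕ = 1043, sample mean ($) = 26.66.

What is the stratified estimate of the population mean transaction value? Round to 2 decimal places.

N = 9084; weights Wₕ = Nₕ/N = (0.8852, 0.1148).
x̄_st = Σ Wₕ·x̄ₕ = 0.8852·111.84 + 0.1148·26.66 ≈ 102.0599...
→ 102.06.

102.06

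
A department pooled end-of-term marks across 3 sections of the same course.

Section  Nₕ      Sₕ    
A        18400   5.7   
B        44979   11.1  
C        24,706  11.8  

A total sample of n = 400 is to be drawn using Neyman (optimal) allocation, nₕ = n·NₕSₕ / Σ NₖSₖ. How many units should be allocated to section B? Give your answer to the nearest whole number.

223

Σ NₕSₕ = 18400·5.7 + 44979·11.1 + 24706·11.8 = 895677.7.
Share for B: 499266.9/895677.7 = 0.55742.
n_B = 400 × 0.55742 = 222.967... → 223.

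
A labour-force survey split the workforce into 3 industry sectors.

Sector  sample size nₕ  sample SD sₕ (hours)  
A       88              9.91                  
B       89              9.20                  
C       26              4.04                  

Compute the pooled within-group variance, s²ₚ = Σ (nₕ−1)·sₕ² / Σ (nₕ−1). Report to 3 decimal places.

A: (88−1)·9.91² = 87·98.2081 = 8544.1047
B: (89−1)·9.20² = 88·84.64 = 7448.32
C: (26−1)·4.04² = 25·16.3216 = 408.04
Numerator = 16400.4647; denominator = Σ(nₕ−1) = 200.
s²ₚ = 16400.4647/200 = 82.00232... → 82.002.

82.002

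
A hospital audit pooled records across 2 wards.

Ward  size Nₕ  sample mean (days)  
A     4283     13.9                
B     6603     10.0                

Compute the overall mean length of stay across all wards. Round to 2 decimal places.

N = 10886; weights Wₕ = Nₕ/N = (0.3934, 0.6066).
x̄_st = Σ Wₕ·x̄ₕ = 0.3934·13.9 + 0.6066·10.0 ≈ 11.5344...
→ 11.53.

11.53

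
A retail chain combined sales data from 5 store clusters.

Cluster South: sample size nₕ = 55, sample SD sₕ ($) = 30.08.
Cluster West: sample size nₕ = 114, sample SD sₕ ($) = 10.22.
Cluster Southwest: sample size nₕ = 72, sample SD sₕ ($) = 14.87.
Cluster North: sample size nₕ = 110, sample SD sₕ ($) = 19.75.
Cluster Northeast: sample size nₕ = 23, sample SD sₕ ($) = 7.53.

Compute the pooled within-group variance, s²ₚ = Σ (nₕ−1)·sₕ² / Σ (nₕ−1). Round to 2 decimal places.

Degrees of freedom: 54 + 113 + 71 + 109 + 22 = 369.
Σ(nₕ−1)sₕ² = 54·904.8064 + 113·104.4484 + 71·221.1169 + 109·390.0625 + 22·56.7009 = 120125.747.
s²ₚ = 120125.747 / 369 = 325.5440... → 325.54.

325.54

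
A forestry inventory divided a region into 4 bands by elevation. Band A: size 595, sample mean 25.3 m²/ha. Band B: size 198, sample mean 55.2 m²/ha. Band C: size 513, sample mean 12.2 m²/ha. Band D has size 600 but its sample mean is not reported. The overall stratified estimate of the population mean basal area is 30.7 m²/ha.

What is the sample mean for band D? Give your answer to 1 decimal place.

43.8

Σ Nₕx̄ₕ = N·μ, so 600·x̄_D = 1906·30.7 − (595·25.3 + 198·55.2 + 513·12.2).
= 58514.2 − 32241.7 = 26272.5.
x̄_D = 26272.5 / 600 = 43.788... → 43.8.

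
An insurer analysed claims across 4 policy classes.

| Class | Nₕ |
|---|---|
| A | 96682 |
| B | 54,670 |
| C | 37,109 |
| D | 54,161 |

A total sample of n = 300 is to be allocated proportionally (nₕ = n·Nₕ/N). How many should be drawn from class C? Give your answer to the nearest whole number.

46

N = 96682 + 54670 + 37109 + 54161 = 242622.
n_C = 300·37109/242622 = 45.885... → 46.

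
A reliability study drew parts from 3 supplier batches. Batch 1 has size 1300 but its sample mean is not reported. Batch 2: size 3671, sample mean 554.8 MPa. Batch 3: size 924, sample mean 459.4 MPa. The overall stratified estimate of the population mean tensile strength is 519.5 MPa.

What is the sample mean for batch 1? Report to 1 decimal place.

N = 1300 + 3671 + 924 = 5895.
Overall total = μ·N = 519.5·5895 = 3062452.5.
Subtract the known strata: 3671·554.8 + 924·459.4 = 2461156.4.
Remaining total for batch 1: 3062452.5 − 2461156.4 = 601296.1.
Divide by its size: 601296.1 / 1300 = 462.535... → 462.5.

462.5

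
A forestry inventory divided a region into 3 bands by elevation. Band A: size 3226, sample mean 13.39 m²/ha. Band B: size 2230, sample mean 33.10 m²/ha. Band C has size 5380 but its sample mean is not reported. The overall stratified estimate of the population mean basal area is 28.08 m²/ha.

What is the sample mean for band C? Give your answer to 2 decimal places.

N = 3226 + 2230 + 5380 = 10836.
Overall total = μ·N = 28.08·10836 = 304274.88.
Subtract the known strata: 3226·13.39 + 2230·33.10 = 117009.14.
Remaining total for band C: 304274.88 − 117009.14 = 187265.74.
Divide by its size: 187265.74 / 5380 = 34.8078... → 34.81.

34.81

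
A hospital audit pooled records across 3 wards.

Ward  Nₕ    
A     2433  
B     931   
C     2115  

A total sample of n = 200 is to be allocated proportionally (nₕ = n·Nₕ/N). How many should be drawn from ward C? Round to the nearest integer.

77

N = 2433 + 931 + 2115 = 5479.
n_C = 200·2115/5479 = 77.204... → 77.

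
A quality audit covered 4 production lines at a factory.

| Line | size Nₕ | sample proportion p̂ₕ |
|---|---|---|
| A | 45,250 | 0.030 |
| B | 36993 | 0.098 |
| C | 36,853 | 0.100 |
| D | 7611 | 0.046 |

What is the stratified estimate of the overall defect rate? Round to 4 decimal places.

Wₕ = Nₕ/N with N = 126707: 0.3571, 0.2920, 0.2909, 0.0601.
p̂_st = 0.3571·0.030 + 0.2920·0.098 + 0.2909·0.100 + 0.0601·0.046 ≈ 0.071174... → 0.0712.

0.0712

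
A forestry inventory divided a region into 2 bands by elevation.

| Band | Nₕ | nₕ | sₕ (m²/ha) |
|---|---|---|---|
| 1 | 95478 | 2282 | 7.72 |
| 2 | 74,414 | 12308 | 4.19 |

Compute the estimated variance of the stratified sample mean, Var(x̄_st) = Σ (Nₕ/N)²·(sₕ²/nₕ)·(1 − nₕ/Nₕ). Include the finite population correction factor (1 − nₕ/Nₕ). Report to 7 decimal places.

N = 169892. Term for each stratum: Wₕ²sₕ²/nₕ·(1−nₕ/Nₕ).
Var(x̄_st) = 0.0080514424 + 0.0002283931 = 0.0082798354 → 0.0082798.

0.0082798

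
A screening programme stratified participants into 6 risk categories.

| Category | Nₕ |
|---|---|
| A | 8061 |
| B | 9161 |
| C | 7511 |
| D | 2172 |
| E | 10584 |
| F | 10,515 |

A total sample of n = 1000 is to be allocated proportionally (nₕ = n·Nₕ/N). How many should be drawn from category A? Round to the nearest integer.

Share of category A = 8061/48004 = 0.16792.
Allocate 1000 × 0.16792 = 167.924... → 168.

168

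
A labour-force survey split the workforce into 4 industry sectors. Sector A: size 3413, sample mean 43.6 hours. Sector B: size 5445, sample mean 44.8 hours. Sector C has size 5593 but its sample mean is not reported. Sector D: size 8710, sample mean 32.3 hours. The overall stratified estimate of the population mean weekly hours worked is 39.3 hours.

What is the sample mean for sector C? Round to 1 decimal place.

42.2

N = 3413 + 5445 + 5593 + 8710 = 23161.
Overall total = μ·N = 39.3·23161 = 910227.3.
Subtract the known strata: 3413·43.6 + 5445·44.8 + 8710·32.3 = 674075.8.
Remaining total for sector C: 910227.3 − 674075.8 = 236151.5.
Divide by its size: 236151.5 / 5593 = 42.223... → 42.2.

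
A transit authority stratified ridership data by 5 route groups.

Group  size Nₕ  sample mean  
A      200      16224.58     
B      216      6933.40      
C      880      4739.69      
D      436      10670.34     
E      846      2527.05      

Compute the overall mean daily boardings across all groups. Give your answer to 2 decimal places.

6091.39

N = 2578; weights Wₕ = Nₕ/N = (0.0776, 0.0838, 0.3413, 0.1691, 0.3282).
x̄_st = Σ Wₕ·x̄ₕ = 0.0776·16224.58 + 0.0838·6933.40 + 0.3413·4739.69 + 0.1691·10670.34 + 0.3282·2527.05 ≈ 6091.3926...
→ 6091.39.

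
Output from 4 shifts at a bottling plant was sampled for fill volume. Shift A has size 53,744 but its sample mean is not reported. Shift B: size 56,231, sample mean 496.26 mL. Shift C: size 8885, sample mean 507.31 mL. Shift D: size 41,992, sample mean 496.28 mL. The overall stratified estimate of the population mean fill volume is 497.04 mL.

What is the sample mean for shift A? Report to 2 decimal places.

N = 53744 + 56231 + 8885 + 41992 = 160852.
Overall total = μ·N = 497.04·160852 = 79949878.08.
Subtract the known strata: 56231·496.26 + 8885·507.31 + 41992·496.28 = 53252435.17.
Remaining total for shift A: 79949878.08 − 53252435.17 = 26697442.91.
Divide by its size: 26697442.91 / 53744 = 496.7521... → 496.75.

496.75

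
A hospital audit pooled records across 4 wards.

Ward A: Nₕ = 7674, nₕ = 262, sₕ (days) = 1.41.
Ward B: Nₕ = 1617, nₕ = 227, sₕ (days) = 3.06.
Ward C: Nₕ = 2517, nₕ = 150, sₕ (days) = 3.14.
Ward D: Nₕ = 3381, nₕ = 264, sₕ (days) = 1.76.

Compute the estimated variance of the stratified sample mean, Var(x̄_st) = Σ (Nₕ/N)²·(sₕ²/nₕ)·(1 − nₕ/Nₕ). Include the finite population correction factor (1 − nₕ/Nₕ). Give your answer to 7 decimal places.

0.0045061

N = 15189. Term for each stratum: Wₕ²sₕ²/nₕ·(1−nₕ/Nₕ).
Var(x̄_st) = 0.0018708362 + 0.0004018680 + 0.0016974272 + 0.0005359756 = 0.0045061070 → 0.0045061.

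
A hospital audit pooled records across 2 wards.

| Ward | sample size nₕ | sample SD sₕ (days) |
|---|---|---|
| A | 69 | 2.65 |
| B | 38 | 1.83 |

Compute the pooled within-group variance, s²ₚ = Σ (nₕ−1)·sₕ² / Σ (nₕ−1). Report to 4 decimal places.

5.7280

Degrees of freedom: 68 + 37 = 105.
Σ(nₕ−1)sₕ² = 68·7.0225 + 37·3.3489 = 601.4393.
s²ₚ = 601.4393 / 105 = 5.727993... → 5.7280.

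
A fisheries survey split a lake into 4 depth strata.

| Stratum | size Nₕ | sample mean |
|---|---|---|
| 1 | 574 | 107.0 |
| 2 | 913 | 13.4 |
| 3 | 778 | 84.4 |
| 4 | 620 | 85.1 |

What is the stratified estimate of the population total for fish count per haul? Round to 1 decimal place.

1: 574·107.0 = 61418
2: 913·13.4 = 12234.2
3: 778·84.4 = 65663.2
4: 620·85.1 = 52762
τ̂ = Σ Nₕx̄ₕ = 192077.4.

192077.4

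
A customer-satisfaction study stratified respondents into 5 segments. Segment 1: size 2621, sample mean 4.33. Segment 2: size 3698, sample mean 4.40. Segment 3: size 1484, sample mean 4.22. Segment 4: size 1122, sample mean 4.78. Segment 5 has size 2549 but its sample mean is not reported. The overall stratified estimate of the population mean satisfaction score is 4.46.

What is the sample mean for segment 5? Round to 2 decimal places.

4.68

N = 2621 + 3698 + 1484 + 1122 + 2549 = 11474.
Overall total = μ·N = 4.46·11474 = 51174.04.
Subtract the known strata: 2621·4.33 + 3698·4.40 + 1484·4.22 + 1122·4.78 = 39245.77.
Remaining total for segment 5: 51174.04 − 39245.77 = 11928.27.
Divide by its size: 11928.27 / 2549 = 4.6796... → 4.68.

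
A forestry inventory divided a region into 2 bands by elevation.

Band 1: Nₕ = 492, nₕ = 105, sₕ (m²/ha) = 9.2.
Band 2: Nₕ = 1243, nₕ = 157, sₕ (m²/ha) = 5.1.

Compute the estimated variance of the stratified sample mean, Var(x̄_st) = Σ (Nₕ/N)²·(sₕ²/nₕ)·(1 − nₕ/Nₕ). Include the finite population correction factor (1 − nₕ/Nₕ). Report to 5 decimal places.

0.12528

N = 1735; Wₕ = Nₕ/N.
band 1: (492/1735)²·9.2²/105·(1 − 105/492) = 0.05098747
band 2: (1243/1735)²·5.1²/157·(1 − 157/1243) = 0.07429211
Sum = 0.12527958 → 0.12528.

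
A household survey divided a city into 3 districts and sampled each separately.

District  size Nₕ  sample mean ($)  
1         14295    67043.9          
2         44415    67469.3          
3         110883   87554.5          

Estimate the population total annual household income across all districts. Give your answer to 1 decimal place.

13663347133.5

Population total = Σ Nₕ·x̄ₕ (each stratum's size times its mean).
14295·67043.9 + 44415·67469.3 + 110883·87554.5 = 958392550.5 + 2996648959.5 + 9708305623.5 = 13663347133.5.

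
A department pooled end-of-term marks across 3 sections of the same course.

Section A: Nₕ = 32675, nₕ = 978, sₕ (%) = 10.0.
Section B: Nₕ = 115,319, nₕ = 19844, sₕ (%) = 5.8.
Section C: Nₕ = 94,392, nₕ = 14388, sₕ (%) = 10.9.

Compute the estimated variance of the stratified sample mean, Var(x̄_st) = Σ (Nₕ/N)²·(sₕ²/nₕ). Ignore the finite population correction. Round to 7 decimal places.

N = 242386; Wₕ = Nₕ/N.
section A: (32675/242386)²·10.0²/978 = 0.0018581350
section B: (115319/242386)²·5.8²/19844 = 0.0003837191
section C: (94392/242386)²·10.9²/14388 = 0.0012522986
Sum = 0.0034941527 → 0.0034942.

0.0034942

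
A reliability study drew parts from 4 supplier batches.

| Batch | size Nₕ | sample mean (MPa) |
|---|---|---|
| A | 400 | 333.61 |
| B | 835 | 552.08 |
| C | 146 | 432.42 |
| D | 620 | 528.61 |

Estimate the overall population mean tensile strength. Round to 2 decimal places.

492.40

N = 2001; weights Wₕ = Nₕ/N = (0.1999, 0.4173, 0.0730, 0.3098).
x̄_st = Σ Wₕ·x̄ₕ = 0.1999·333.61 + 0.4173·552.08 + 0.0730·432.42 + 0.3098·528.61 ≈ 492.4050...
→ 492.40.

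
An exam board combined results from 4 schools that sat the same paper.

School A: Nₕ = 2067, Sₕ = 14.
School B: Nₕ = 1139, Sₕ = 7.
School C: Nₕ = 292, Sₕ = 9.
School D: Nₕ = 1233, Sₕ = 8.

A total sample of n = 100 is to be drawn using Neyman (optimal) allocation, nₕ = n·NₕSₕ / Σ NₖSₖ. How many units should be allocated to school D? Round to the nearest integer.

20

A: NₕSₕ = 2067·14 = 28938
B: NₕSₕ = 1139·7 = 7973
C: NₕSₕ = 292·9 = 2628
D: NₕSₕ = 1233·8 = 9864
Σ NₕSₕ = 49403.
n_D = 100·9864/49403 = 19.966... → 20.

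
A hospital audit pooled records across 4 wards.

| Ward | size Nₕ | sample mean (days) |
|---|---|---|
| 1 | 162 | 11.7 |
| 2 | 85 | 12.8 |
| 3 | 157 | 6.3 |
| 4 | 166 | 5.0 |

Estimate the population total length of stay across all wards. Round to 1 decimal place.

1: 162·11.7 = 1895.4
2: 85·12.8 = 1088
3: 157·6.3 = 989.1
4: 166·5.0 = 830
τ̂ = Σ Nₕx̄ₕ = 4802.5.

4802.5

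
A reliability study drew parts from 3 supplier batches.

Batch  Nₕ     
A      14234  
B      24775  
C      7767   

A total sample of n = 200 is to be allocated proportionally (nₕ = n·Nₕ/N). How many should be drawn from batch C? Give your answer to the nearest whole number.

33

Share of batch C = 7767/46776 = 0.16605.
Allocate 200 × 0.16605 = 33.209... → 33.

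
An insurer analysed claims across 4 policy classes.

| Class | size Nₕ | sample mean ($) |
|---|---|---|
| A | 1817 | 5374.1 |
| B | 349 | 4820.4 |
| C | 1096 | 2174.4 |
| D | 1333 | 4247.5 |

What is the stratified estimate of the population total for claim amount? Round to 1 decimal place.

19492119.2

Population total = Σ Nₕ·x̄ₕ (each stratum's size times its mean).
1817·5374.1 + 349·4820.4 + 1096·2174.4 + 1333·4247.5 = 9764739.7 + 1682319.6 + 2383142.4 + 5661917.5 = 19492119.2.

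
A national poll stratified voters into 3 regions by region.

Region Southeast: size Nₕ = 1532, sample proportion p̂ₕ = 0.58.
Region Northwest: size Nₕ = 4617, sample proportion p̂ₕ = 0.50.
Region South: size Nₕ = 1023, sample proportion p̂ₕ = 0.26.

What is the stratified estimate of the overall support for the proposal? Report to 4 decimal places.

N = 1532 + 4617 + 1023 = 7172.
Overall proportion = Σ (Nₕ/N)·p̂ₕ.
Σ Nₕp̂ₕ = 888.56 + 2308.5 + 265.98 = 3463.04.
3463.04 / 7172 = 0.482856... → 0.4829.

0.4829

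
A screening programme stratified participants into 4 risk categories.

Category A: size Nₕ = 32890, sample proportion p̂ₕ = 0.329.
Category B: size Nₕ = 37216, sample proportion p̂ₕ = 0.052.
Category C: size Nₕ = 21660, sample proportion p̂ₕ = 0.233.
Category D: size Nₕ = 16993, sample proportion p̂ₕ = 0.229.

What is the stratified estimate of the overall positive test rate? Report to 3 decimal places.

Wₕ = Nₕ/N with N = 108759: 0.3024, 0.3422, 0.1992, 0.1562.
p̂_st = 0.3024·0.329 + 0.3422·0.052 + 0.1992·0.233 + 0.1562·0.229 ≈ 0.19947... → 0.199.

0.199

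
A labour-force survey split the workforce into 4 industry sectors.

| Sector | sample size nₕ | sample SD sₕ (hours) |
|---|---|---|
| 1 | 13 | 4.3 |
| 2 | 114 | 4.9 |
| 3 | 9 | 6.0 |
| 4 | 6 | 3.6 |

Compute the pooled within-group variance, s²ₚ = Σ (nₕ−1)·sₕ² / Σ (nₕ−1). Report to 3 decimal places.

23.825

1: (13−1)·4.3² = 12·18.49 = 221.88
2: (114−1)·4.9² = 113·24.01 = 2713.13
3: (9−1)·6.0² = 8·36 = 288
4: (6−1)·3.6² = 5·12.96 = 64.8
Numerator = 3287.81; denominator = Σ(nₕ−1) = 138.
s²ₚ = 3287.81/138 = 23.82471... → 23.825.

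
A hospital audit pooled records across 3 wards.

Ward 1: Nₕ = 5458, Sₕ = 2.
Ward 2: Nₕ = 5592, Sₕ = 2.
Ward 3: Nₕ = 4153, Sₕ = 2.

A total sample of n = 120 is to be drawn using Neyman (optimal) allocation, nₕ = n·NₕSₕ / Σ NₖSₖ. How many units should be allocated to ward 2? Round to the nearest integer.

44

1: NₕSₕ = 5458·2 = 10916
2: NₕSₕ = 5592·2 = 11184
3: NₕSₕ = 4153·2 = 8306
Σ NₕSₕ = 30406.
n_2 = 120·11184/30406 = 44.139... → 44.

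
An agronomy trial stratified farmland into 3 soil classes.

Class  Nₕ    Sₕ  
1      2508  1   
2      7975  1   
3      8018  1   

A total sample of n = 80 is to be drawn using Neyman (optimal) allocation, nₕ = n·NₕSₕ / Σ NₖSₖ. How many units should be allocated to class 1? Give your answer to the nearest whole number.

Σ NₕSₕ = 2508·1 + 7975·1 + 8018·1 = 18501.
Share for 1: 2508/18501 = 0.13556.
n_1 = 80 × 0.13556 = 10.845... → 11.

11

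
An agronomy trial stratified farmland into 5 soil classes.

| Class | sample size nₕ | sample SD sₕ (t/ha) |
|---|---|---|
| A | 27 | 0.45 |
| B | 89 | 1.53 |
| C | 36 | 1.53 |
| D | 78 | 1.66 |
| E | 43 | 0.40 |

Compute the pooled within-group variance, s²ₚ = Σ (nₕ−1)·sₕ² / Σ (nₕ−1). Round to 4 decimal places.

A: (27−1)·0.45² = 26·0.2025 = 5.265
B: (89−1)·1.53² = 88·2.3409 = 205.9992
C: (36−1)·1.53² = 35·2.3409 = 81.9315
D: (78−1)·1.66² = 77·2.7556 = 212.1812
E: (43−1)·0.40² = 42·0.16 = 6.72
Numerator = 512.0969; denominator = Σ(nₕ−1) = 268.
s²ₚ = 512.0969/268 = 1.910809... → 1.9108.

1.9108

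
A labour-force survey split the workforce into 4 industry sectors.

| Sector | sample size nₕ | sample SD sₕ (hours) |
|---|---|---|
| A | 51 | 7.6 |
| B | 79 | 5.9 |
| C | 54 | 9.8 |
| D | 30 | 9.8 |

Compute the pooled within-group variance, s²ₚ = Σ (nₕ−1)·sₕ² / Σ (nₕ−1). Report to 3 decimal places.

64.183

Degrees of freedom: 50 + 78 + 53 + 29 = 210.
Σ(nₕ−1)sₕ² = 50·57.76 + 78·34.81 + 53·96.04 + 29·96.04 = 13478.46.
s²ₚ = 13478.46 / 210 = 64.18314... → 64.183.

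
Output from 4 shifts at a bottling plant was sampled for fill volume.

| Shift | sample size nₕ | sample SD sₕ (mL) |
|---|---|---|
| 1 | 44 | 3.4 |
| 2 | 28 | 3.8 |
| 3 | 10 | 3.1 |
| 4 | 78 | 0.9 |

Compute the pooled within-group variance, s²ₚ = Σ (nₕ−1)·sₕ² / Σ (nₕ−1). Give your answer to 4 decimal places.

6.6399

1: (44−1)·3.4² = 43·11.56 = 497.08
2: (28−1)·3.8² = 27·14.44 = 389.88
3: (10−1)·3.1² = 9·9.61 = 86.49
4: (78−1)·0.9² = 77·0.81 = 62.37
Numerator = 1035.82; denominator = Σ(nₕ−1) = 156.
s²ₚ = 1035.82/156 = 6.639872... → 6.6399.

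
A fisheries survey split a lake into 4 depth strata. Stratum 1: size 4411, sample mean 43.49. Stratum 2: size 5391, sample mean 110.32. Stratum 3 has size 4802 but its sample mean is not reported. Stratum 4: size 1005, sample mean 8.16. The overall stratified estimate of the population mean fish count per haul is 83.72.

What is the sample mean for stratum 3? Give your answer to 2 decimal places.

106.63

Σ Nₕx̄ₕ = N·μ, so 4802·x̄_3 = 15609·83.72 − (4411·43.49 + 5391·110.32 + 1005·8.16).
= 1306785.48 − 794770.31 = 512015.17.
x̄_3 = 512015.17 / 4802 = 106.6254... → 106.63.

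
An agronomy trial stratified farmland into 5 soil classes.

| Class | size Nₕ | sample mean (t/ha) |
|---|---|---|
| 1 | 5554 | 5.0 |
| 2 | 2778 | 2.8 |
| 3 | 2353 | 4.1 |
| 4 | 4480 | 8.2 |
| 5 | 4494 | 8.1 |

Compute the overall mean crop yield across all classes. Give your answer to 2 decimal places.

x̄_st = (Σ Nₕx̄ₕ) / (Σ Nₕ) = (5554·5.0 + 2778·2.8 + 2353·4.1 + 4480·8.2 + 4494·8.1) / 19659
= 118333.1 / 19659 = 6.0193... → 6.02.

6.02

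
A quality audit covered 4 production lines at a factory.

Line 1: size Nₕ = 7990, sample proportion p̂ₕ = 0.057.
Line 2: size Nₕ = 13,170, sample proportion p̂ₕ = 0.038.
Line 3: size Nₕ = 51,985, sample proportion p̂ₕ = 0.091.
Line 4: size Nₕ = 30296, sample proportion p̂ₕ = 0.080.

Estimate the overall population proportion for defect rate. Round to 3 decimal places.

Wₕ = Nₕ/N with N = 103441: 0.0772, 0.1273, 0.5026, 0.2929.
p̂_st = 0.0772·0.057 + 0.1273·0.038 + 0.5026·0.091 + 0.2929·0.080 ≈ 0.07840... → 0.078.

0.078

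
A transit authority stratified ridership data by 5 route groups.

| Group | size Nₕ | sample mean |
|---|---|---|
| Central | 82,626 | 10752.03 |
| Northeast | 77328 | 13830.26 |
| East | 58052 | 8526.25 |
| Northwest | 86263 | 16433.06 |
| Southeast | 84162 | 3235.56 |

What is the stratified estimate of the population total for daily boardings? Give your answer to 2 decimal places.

Population total = Σ Nₕ·x̄ₕ (each stratum's size times its mean).
82626·10752.03 + 77328·13830.26 + 58052·8526.25 + 86263·16433.06 + 84162·3235.56 = 888397230.78 + 1069466345.28 + 494965865 + 1417565054.78 + 272311200.72 = 4142705696.56.

4142705696.56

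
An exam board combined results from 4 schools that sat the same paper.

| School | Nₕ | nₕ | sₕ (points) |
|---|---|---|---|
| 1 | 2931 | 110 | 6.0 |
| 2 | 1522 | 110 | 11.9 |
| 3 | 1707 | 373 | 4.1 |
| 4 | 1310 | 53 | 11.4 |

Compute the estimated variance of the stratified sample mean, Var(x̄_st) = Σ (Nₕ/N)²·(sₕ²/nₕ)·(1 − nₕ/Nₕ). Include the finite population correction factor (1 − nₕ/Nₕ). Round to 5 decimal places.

N = 7470. Term for each stratum: Wₕ²sₕ²/nₕ·(1−nₕ/Nₕ).
Var(x̄_st) = 0.04849395 + 0.04958033 + 0.00183911 + 0.07236011 = 0.17227349 → 0.17227.

0.17227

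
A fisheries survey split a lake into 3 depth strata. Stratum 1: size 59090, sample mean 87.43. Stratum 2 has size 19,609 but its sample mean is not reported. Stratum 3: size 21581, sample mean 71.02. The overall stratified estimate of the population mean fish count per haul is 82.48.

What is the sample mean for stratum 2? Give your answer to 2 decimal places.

80.18

Σ Nₕx̄ₕ = N·μ, so 19609·x̄_2 = 100280·82.48 − (59090·87.43 + 21581·71.02).
= 8271094.4 − 6698921.32 = 1572173.08.
x̄_2 = 1572173.08 / 19609 = 80.1761... → 80.18.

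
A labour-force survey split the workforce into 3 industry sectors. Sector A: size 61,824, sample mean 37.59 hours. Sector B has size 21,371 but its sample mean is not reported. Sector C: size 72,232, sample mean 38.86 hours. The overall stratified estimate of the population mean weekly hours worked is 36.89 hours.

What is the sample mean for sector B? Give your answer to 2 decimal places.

28.21

Σ Nₕx̄ₕ = N·μ, so 21371·x̄_B = 155427·36.89 − (61824·37.59 + 72232·38.86).
= 5733702.03 − 5130899.68 = 602802.35.
x̄_B = 602802.35 / 21371 = 28.2066... → 28.21.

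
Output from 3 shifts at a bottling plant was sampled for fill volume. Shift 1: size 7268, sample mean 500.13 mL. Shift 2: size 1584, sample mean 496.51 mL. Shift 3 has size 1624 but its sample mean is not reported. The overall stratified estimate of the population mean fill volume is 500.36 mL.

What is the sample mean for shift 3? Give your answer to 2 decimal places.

Σ Nₕx̄ₕ = N·μ, so 1624·x̄_3 = 10476·500.36 − (7268·500.13 + 1584·496.51).
= 5241771.36 − 4421416.68 = 820354.68.
x̄_3 = 820354.68 / 1624 = 505.1445... → 505.14.

505.14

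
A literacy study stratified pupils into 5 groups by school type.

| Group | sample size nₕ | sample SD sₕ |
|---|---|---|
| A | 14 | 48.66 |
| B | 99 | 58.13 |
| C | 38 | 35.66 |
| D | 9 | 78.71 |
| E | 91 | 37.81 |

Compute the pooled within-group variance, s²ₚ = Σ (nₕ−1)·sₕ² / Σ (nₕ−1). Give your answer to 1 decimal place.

A: (14−1)·48.66² = 13·2367.7956 = 30781.3428
B: (99−1)·58.13² = 98·3379.0969 = 331151.4962
C: (38−1)·35.66² = 37·1271.6356 = 47050.5172
D: (9−1)·78.71² = 8·6195.2641 = 49562.1128
E: (91−1)·37.81² = 90·1429.5961 = 128663.649
Numerator = 587209.118; denominator = Σ(nₕ−1) = 246.
s²ₚ = 587209.118/246 = 2387.029... → 2387.0.

2387.0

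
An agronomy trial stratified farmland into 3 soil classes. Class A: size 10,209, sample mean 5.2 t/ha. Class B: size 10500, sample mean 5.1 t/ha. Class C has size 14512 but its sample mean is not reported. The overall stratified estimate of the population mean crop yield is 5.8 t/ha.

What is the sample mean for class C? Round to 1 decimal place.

N = 10209 + 10500 + 14512 = 35221.
Overall total = μ·N = 5.8·35221 = 204281.8.
Subtract the known strata: 10209·5.2 + 10500·5.1 = 106636.8.
Remaining total for class C: 204281.8 − 106636.8 = 97645.
Divide by its size: 97645 / 14512 = 6.729... → 6.7.

6.7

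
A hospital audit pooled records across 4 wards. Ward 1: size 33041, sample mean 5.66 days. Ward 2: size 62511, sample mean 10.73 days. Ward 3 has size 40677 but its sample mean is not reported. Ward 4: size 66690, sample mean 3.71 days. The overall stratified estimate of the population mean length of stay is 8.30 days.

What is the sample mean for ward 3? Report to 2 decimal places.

N = 33041 + 62511 + 40677 + 66690 = 202919.
Overall total = μ·N = 8.30·202919 = 1684227.7.
Subtract the known strata: 33041·5.66 + 62511·10.73 + 66690·3.71 = 1105174.99.
Remaining total for ward 3: 1684227.7 − 1105174.99 = 579052.71.
Divide by its size: 579052.71 / 40677 = 14.2354... → 14.24.

14.24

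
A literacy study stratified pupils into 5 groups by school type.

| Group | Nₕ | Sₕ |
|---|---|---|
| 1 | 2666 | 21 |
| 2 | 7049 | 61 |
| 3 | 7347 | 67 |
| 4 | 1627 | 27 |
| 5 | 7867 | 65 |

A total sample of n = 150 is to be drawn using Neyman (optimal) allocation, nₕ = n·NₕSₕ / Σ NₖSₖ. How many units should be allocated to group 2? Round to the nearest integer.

42

1: NₕSₕ = 2666·21 = 55986
2: NₕSₕ = 7049·61 = 429989
3: NₕSₕ = 7347·67 = 492249
4: NₕSₕ = 1627·27 = 43929
5: NₕSₕ = 7867·65 = 511355
Σ NₕSₕ = 1533508.
n_2 = 150·429989/1533508 = 42.059... → 42.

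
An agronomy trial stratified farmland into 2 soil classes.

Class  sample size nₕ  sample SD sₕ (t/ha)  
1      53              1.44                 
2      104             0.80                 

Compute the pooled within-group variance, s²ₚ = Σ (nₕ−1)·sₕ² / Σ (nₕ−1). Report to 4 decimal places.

1: (53−1)·1.44² = 52·2.0736 = 107.8272
2: (104−1)·0.80² = 103·0.64 = 65.92
Numerator = 173.7472; denominator = Σ(nₕ−1) = 155.
s²ₚ = 173.7472/155 = 1.120950... → 1.1209.

1.1209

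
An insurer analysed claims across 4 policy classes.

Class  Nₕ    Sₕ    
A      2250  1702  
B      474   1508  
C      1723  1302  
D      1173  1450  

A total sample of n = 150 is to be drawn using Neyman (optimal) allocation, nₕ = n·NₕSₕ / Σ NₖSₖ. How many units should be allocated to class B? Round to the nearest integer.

13

A: NₕSₕ = 2250·1702 = 3829500
B: NₕSₕ = 474·1508 = 714792
C: NₕSₕ = 1723·1302 = 2243346
D: NₕSₕ = 1173·1450 = 1700850
Σ NₕSₕ = 8488488.
n_B = 150·714792/8488488 = 12.631... → 13.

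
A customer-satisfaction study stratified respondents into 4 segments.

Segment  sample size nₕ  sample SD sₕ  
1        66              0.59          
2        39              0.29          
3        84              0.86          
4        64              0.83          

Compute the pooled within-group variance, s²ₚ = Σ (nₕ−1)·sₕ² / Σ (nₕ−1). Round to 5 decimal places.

0.52454

Degrees of freedom: 65 + 38 + 83 + 63 = 249.
Σ(nₕ−1)sₕ² = 65·0.3481 + 38·0.0841 + 83·0.7396 + 63·0.6889 = 130.6098.
s²ₚ = 130.6098 / 249 = 0.5245373... → 0.52454.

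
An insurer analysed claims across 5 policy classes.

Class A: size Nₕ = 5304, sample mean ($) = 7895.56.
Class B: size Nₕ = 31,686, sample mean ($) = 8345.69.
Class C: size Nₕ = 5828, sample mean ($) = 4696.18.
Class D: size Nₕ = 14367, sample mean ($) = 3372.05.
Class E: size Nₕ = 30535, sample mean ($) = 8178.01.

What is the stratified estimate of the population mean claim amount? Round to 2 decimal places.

x̄_st = (Σ Nₕx̄ₕ) / (Σ Nₕ) = (5304·7895.56 + 31686·8345.69 + 5828·4696.18 + 14367·3372.05 + 30535·8178.01) / 87720
= 631850698.32 / 87720 = 7203.0403... → 7203.04.

7203.04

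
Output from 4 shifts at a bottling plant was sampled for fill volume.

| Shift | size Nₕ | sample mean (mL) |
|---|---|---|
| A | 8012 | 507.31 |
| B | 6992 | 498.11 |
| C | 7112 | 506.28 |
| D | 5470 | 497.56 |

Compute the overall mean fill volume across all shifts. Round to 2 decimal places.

502.78

x̄_st = (Σ Nₕx̄ₕ) / (Σ Nₕ) = (8012·507.31 + 6992·498.11 + 7112·506.28 + 5470·497.56) / 27586
= 13869669.4 / 27586 = 502.7793... → 502.78.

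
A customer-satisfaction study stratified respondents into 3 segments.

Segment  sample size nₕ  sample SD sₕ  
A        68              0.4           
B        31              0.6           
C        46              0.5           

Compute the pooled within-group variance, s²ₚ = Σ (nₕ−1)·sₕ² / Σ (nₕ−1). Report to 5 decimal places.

0.23077

Degrees of freedom: 67 + 30 + 45 = 142.
Σ(nₕ−1)sₕ² = 67·0.16 + 30·0.36 + 45·0.25 = 32.77.
s²ₚ = 32.77 / 142 = 0.2307746... → 0.23077.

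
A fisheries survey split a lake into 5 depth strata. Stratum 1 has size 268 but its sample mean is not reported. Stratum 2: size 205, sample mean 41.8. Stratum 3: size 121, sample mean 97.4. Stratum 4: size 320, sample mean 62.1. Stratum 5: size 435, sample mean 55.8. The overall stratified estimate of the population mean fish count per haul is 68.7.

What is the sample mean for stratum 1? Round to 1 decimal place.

Σ Nₕx̄ₕ = N·μ, so 268·x̄_1 = 1349·68.7 − (205·41.8 + 121·97.4 + 320·62.1 + 435·55.8).
= 92676.3 − 64499.4 = 28176.9.
x̄_1 = 28176.9 / 268 = 105.138... → 105.1.

105.1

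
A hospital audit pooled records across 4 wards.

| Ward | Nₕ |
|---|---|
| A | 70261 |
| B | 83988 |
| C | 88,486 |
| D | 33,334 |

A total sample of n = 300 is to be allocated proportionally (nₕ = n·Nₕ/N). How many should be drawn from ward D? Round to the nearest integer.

36

Share of ward D = 33334/276069 = 0.12075.
Allocate 300 × 0.12075 = 36.224... → 36.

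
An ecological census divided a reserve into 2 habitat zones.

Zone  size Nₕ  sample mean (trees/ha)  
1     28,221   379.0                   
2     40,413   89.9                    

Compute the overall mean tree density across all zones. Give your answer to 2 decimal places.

208.77

N = 28221 + 40413 = 68634.
Weight each subgroup mean by Nₕ/N and sum.
Σ Nₕx̄ₕ = 28221·379.0 + 40413·89.9 = 10695759 + 3633128.7 = 14328887.7.
Divide by N: 14328887.7 / 68634 = 208.7724... → 208.77.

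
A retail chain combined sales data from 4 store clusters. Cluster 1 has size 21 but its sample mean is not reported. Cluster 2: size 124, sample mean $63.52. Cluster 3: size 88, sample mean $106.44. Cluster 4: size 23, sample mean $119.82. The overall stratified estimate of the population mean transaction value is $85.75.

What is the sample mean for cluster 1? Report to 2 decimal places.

93.00

N = 21 + 124 + 88 + 23 = 256.
Overall total = μ·N = 85.75·256 = 21952.
Subtract the known strata: 124·63.52 + 88·106.44 + 23·119.82 = 19999.06.
Remaining total for cluster 1: 21952 − 19999.06 = 1952.94.
Divide by its size: 1952.94 / 21 = 92.9971... → 93.00.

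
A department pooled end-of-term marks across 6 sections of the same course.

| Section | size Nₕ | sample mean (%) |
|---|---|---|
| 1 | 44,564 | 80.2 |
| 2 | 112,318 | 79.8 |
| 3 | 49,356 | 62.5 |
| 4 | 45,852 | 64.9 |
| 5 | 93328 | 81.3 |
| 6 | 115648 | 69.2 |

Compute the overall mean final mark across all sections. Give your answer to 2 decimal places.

N = 461066; weights Wₕ = Nₕ/N = (0.0967, 0.2436, 0.1070, 0.0994, 0.2024, 0.2508).
x̄_st = Σ Wₕ·x̄ₕ = 0.0967·80.2 + 0.2436·79.8 + 0.1070·62.5 + 0.0994·64.9 + 0.2024·81.3 + 0.2508·69.2 ≈ 74.1498...
→ 74.15.

74.15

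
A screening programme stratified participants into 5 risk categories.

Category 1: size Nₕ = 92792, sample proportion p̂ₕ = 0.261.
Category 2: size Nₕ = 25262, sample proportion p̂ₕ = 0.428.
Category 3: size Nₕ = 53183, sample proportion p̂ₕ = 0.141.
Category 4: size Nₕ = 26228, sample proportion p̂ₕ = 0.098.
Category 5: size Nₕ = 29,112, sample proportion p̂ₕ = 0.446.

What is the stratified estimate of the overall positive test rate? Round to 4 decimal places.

Wₕ = Nₕ/N with N = 226577: 0.4095, 0.1115, 0.2347, 0.1158, 0.1285.
p̂_st = 0.4095·0.261 + 0.1115·0.428 + 0.2347·0.141 + 0.1158·0.098 + 0.1285·0.446 ≈ 0.256354... → 0.2564.

0.2564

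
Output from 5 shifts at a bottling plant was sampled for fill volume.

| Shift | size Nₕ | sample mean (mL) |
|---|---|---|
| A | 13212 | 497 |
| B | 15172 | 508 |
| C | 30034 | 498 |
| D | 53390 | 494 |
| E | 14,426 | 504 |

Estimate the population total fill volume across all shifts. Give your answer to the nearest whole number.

62876036

A: 13212·497 = 6566364
B: 15172·508 = 7707376
C: 30034·498 = 14956932
D: 53390·494 = 26374660
E: 14426·504 = 7270704
τ̂ = Σ Nₕx̄ₕ = 62876036.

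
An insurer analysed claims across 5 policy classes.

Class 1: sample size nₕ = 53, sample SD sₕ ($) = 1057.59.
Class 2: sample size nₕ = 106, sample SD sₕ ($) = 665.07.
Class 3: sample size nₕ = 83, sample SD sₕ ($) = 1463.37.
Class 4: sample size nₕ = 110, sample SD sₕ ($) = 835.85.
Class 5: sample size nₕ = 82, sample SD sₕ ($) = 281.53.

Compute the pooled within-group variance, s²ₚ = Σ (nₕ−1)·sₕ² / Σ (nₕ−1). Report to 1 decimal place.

845633.1

1: (53−1)·1057.59² = 52·1118496.6081 = 58161823.6212
2: (106−1)·665.07² = 105·442318.1049 = 46443401.0145
3: (83−1)·1463.37² = 82·2141451.7569 = 175599044.0658
4: (110−1)·835.85² = 109·698645.2225 = 76152329.2525
5: (82−1)·281.53² = 81·79259.1409 = 6419990.4129
Numerator = 362776588.3669; denominator = Σ(nₕ−1) = 429.
s²ₚ = 362776588.3669/429 = 845633.073... → 845633.1.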